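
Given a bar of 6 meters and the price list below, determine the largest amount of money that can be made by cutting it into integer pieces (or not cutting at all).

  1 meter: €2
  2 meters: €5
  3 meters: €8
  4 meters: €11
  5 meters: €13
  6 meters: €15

Build best[k] bottom-up: best[k] = max over allowed piece i of (p[i] + best[k−i]).
best[1] = 2
best[2] = max(2+2, 5+0) = 5
best[3] = max(2+5, 5+2, 8+0) = 8
best[4] = max(2+8, 5+5, 8+2, 11+0) = 11
best[5] = max(2+11, 5+8, 8+5, 11+2, 13+0) = 13
best[6] = max(2+13, 5+11, 8+8, 11+5, 13+2, 15+0) = 16
One optimal cutting: 4 + 2 → €11 + €5 = €16.

16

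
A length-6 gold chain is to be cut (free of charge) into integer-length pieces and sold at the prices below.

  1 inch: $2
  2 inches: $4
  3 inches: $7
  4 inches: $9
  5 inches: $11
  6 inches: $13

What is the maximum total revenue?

14

Consider every possible first cut. R[k] is the best of p[i]+R[k−i] over all sellable i≤k.
R[1] = 2
R[2] = max(2+2, 4+0) = 4
R[3] = max(2+4, 4+2, 7+0) = 7
R[4] = max(2+7, 4+4, 7+2, 9+0) = 9
R[5] = max(2+9, 4+7, 7+4, 9+2, 11+0) = 11
R[6] = max(2+11, 4+9, 7+7, 9+4, 11+2, 13+0) = 14
One optimal cutting: 3 + 3 → $7 + $7 = $14.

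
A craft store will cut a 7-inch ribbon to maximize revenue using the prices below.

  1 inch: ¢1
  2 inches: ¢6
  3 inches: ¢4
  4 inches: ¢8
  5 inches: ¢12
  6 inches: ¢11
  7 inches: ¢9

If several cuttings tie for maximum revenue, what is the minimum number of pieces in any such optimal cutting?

Consider every possible first cut. r[k] is the best of p[i]+r[k−i] over all sellable i≤k.
r[1] = 1
r[2] = max(1+1, 6+0) = 6
r[3] = max(1+6, 6+1, 4+0) = 7
r[4] = max(1+7, 6+6, 4+1, 8+0) = 12
r[5] = max(1+12, 6+7, 4+6, 8+1, 12+0) = 13
r[6] = max(1+13, 6+12, 4+7, 8+6, 12+1, 11+0) = 18
r[7] = max(1+18, 6+13, 4+12, …, 11+1, 9+0) = 19
Maximum revenue is ¢19.
Now minimize piece count subject to staying optimal: for each k, pieces[k] = 1 + min over i with p[i]+r[k−i]=r[k] of pieces[k−i].
pieces[4] = 2
pieces[5] = 3
pieces[6] = 3
pieces[7] = 4

4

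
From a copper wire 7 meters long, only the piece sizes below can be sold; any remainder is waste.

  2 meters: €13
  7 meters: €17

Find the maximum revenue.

Consider every possible first cut. f[k] is the best of p[i]+f[k−i] over all sellable i≤k.
f[1] = 0
f[2] = 13
f[3] = 13
f[4] = 26  (first piece 2, then f[2]=13)
f[5] = 26
f[6] = 39  (first piece 2, then f[4]=26)
f[7] = 39
One optimal cutting: pieces 2 + 2 + 2 with 1 meter of scrap → €39.

39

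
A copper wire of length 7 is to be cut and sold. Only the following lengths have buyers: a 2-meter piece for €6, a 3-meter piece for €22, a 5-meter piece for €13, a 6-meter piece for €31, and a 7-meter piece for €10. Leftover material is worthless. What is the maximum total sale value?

44

Let r[k] be the best obtainable value from length k. For each k, try every first piece i and keep the best of price[i] + r[k−i].
r[1] = 0
r[2] = 6
r[3] = max(6+0, 22+0) = 22
r[4] = max(6+6, 22+0) = 22
r[5] = max(6+22, 22+6, 13+0) = 28
r[6] = max(6+22, 22+22, 13+0, 31+0) = 44
r[7] = max(6+28, 22+22, 13+6, 31+0, 10+0) = 44
One optimal cutting: pieces 3 + 3 with 1 meter of scrap → €44.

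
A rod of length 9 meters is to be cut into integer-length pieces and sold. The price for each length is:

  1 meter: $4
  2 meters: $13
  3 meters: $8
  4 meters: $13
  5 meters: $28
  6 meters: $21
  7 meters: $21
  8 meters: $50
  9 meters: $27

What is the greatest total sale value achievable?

56

Let R[k] be the best obtainable value from length k. For each k, try every first piece i and keep the best of price[i] + R[k−i].
R[1] = 4
R[2] = 13
R[3] = 17  (first piece 1, then R[2]=13)
R[4] = 26  (first piece 2, then R[2]=13)
R[5] = 30  (first piece 1, then R[4]=26)
R[6] = 39  (first piece 2, then R[4]=26)
R[7] = 43  (first piece 1, then R[6]=39)
R[8] = 52  (first piece 2, then R[6]=39)
R[9] = 56  (first piece 1, then R[8]=52)
One optimal cutting: 2 + 2 + 2 + 2 + 1 → $13 + $13 + $13 + $13 + $4 = $56.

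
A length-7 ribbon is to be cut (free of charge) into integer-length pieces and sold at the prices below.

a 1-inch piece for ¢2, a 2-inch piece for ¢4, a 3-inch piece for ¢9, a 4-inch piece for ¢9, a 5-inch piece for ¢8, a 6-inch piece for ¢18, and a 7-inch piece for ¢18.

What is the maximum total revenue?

Build best[k] bottom-up: best[k] = max over allowed piece i of (p[i] + best[k−i]).
best[1] = 2
best[2] = max(2+2, 4+0) = 4
best[3] = max(2+4, 4+2, 9+0) = 9
best[4] = max(2+9, 4+4, 9+2, 9+0) = 11
best[5] = max(2+11, 4+9, 9+4, 9+2, 8+0) = 13
best[6] = max(2+13, 4+11, 9+9, 9+4, 8+2, 18+0) = 18
best[7] = max(2+18, 4+13, 9+11, …, 18+2, 18+0) = 20
One optimal cutting: 3 + 3 + 1 → ¢9 + ¢9 + ¢2 = ¢20.

20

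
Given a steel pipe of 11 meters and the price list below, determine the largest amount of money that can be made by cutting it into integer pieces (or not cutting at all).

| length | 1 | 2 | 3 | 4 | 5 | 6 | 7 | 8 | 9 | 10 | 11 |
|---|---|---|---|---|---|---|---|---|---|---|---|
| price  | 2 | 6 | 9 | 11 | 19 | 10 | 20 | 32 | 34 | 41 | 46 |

Build v[k] bottom-up: v[k] = max over allowed piece i of (p[i] + v[k−i]).
v[1] = 2
v[2] = 6
v[3] = 9
v[4] = 12  (first piece 2, then v[2]=6)
v[5] = 19
v[6] = 21  (first piece 1, then v[5]=19)
v[7] = 25  (first piece 2, then v[5]=19)
v[8] = 32
v[9] = 34  (first piece 1, then v[8]=32)
v[10] = 41
v[11] = 46
Best is to sell the whole 11-meter piece uncut for $46.

46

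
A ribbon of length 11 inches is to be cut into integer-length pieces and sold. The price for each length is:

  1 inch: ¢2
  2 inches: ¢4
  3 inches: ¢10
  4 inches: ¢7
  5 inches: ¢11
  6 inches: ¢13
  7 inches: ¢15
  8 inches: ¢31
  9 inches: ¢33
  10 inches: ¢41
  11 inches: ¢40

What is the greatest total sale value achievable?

43

Let v[k] be the best obtainable value from length k. For each k, try every first piece i and keep the best of price[i] + v[k−i].
v[1] = 2
v[2] = 4  (first piece 1, then v[1]=2)
v[3] = 10
v[4] = 12  (first piece 1, then v[3]=10)
v[5] = 14  (first piece 1, then v[4]=12)
v[6] = 20  (first piece 3, then v[3]=10)
v[7] = 22  (first piece 1, then v[6]=20)
v[8] = 31
v[9] = 33  (first piece 1, then v[8]=31)
v[10] = 41
v[11] = 43  (first piece 1, then v[10]=41)
One optimal cutting: 10 + 1 → ¢41 + ¢2 = ¢43.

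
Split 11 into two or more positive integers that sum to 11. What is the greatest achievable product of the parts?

Let P[k] be the best product for length k (with at least one cut). For each first piece i, the rest contributes max(k−i, P[k−i]).
P[2] = 1*max(1,0) = 1*1 = 1
P[3] = 1*max(2,1) = 1*2 = 2
P[4] = 2*max(2,1) = 2*2 = 4
P[5] = 2*max(3,2) = 2*3 = 6
P[6] = 3*max(3,2) = 3*3 = 9
P[7] = 2*max(5,6) = 2*6 = 12
P[8] = 2*max(6,9) = 2*9 = 18
P[9] = 3*max(6,9) = 3*9 = 27
P[10] = 2*max(8,18) = 2*18 = 36
P[11] = 2*max(9,27) = 2*27 = 54
One optimal split: 3 + 3 + 3 + 2; product 3*3*3*2 = 54.

54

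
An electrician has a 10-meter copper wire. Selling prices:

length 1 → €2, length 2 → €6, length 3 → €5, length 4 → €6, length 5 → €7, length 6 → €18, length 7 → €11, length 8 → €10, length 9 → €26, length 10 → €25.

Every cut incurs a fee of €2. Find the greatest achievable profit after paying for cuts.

26

Let v[k] be the best obtainable value from length k. For each k, try every first piece i and keep the best of price[i] + v[k−i] minus the 2 cut fee when i<k.
v[1] = 2
v[2] = max(2+2-2, 6+0) = 6
v[3] = max(2+6-2, 6+2-2, 5+0) = 6
v[4] = max(2+6-2, 6+6-2, 5+2-2, 6+0) = 10
v[5] = max(2+10-2, 6+6-2, 5+6-2, 6+2-2, 7+0) = 10
v[6] = max(2+10-2, 6+10-2, 5+6-2, 6+6-2, 7+2-2, 18+0) = 18
v[7] = max(2+18-2, 6+10-2, 5+10-2, …, 18+2-2, 11+0) = 18
v[8] = max(2+18-2, 6+18-2, 5+10-2, …, 11+2-2, 10+0) = 22
v[9] = max(2+22-2, 6+18-2, 5+18-2, …, 10+2-2, 26+0) = 26
v[10] = max(2+26-2, 6+22-2, 5+18-2, …, 26+2-2, 25+0) = 26
One optimal plan: pieces 9 + 1 (1 cut) → €28 − €2 = €26.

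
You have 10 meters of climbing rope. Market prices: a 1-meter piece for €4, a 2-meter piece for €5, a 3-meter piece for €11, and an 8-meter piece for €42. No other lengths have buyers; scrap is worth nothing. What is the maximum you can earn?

Let best[k] be the best obtainable value from length k. For each k, try every first piece i and keep the best of price[i] + best[k−i].
best[1] = 4
best[2] = 8  (first piece 1, then best[1]=4)
best[3] = 12  (first piece 1, then best[2]=8)
best[4] = 16  (first piece 1, then best[3]=12)
best[5] = 20  (first piece 1, then best[4]=16)
best[6] = 24  (first piece 1, then best[5]=20)
best[7] = 28  (first piece 1, then best[6]=24)
best[8] = 42
best[9] = 46  (first piece 1, then best[8]=42)
best[10] = 50  (first piece 1, then best[9]=46)
One optimal cutting: 8 + 1 + 1 → €50.

50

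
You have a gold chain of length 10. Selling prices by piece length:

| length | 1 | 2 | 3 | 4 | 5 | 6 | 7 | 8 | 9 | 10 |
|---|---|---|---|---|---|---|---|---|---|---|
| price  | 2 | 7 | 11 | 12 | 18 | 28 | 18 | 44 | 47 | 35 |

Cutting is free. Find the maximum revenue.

51

Build best[k] bottom-up: best[k] = max over allowed piece i of (p[i] + best[k−i]).
best[1] = 2
best[2] = 7
best[3] = 11
best[4] = 14  (first piece 2, then best[2]=7)
best[5] = 18  (first piece 2, then best[3]=11)
best[6] = 28
best[7] = 30  (first piece 1, then best[6]=28)
best[8] = 44
best[9] = 47
best[10] = 51  (first piece 2, then best[8]=44)
One optimal cutting: 8 + 2 → $44 + $7 = $51.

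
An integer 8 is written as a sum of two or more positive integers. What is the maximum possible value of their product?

18

Fill f[k] for k=2..8: at each k try every first piece i and multiply by the better of (k−i) uncut or f[k−i].
f[2] = 1×max(1,0) = 1×1 = 1
f[3] = max(1×2, 2×1) = 2
f[4] = max(1×3, 2×2, 3×1) = 4
f[5] = max(1×4, 2×3, 3×2, 4×1) = 6
f[6] = max(1×6, 2×4, 3×3, 4×2, 5×1) = 9
f[7] = max(1×9, 2×6, 3×4, 4×3, 5×2, 6×1) = 12
f[8] = max(1×12, 2×9, 3×6, …, 6×2, 7×1) = 18
One optimal split: 3 + 3 + 2; product 3×3×2 = 18.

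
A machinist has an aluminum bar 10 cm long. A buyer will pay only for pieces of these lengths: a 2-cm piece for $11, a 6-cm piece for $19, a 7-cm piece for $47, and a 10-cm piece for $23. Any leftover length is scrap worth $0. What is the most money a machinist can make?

Consider every possible first cut. f[k] is the best of p[i]+f[k−i] over all sellable i≤k.
f[1] = 0
f[2] = 11
f[3] = 11
f[4] = 22  (first piece 2, then f[2]=11)
f[5] = 22
f[6] = max(11+22, 19+0) = 33
f[7] = max(11+22, 19+0, 47+0) = 47
f[8] = max(11+33, 19+11, 47+0) = 47
f[9] = max(11+47, 19+11, 47+11) = 58
f[10] = max(11+47, 19+22, 47+11, 23+0) = 58
One optimal cutting: pieces 7 + 2 with 1 cm of scrap → $58.

58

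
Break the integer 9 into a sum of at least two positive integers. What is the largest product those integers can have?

Let f[k] be the best product for length k (with at least one cut). For each first piece i, the rest contributes max(k−i, f[k−i]).
Small cases: f[2]=1.
f[3] = 1·max(2,1) = 1·2 = 2
f[4] = 2·max(2,1) = 2·2 = 4
f[5] = 2·max(3,2) = 2·3 = 6
f[6] = 3·max(3,2) = 3·3 = 9
f[7] = 2·max(5,6) = 2·6 = 12
f[8] = 2·max(6,9) = 2·9 = 18
f[9] = 3·max(6,9) = 3·9 = 27
One optimal split: 3 + 3 + 3; product 3·3·3 = 27.

27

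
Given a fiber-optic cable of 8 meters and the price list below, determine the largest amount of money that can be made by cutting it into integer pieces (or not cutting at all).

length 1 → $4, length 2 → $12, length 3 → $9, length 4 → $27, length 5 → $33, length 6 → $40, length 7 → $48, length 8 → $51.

54

Build r[k] bottom-up: r[k] = max over allowed piece i of (p[i] + r[k−i]).
r[1] = 4
r[2] = 12
r[3] = 16  (first piece 1, then r[2]=12)
r[4] = 27
r[5] = 33
r[6] = 40
r[7] = 48
r[8] = 54  (first piece 4, then r[4]=27)
One optimal cutting: 4 + 4 → $27 + $27 = $54.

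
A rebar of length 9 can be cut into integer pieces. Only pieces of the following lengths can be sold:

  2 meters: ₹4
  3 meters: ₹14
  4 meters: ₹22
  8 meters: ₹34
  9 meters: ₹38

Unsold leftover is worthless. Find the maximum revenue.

Build f[k] bottom-up: f[k] = max over allowed piece i of (p[i] + f[k−i]).
f[1] = 0
f[2] = 4
f[3] = 14
f[4] = 22
f[5] = 22
f[6] = 28  (first piece 3, then f[3]=14)
f[7] = 36  (first piece 3, then f[4]=22)
f[8] = 44  (first piece 4, then f[4]=22)
f[9] = 44
One optimal cutting: pieces 4 + 4 with 1 meter of scrap → ₹44.

44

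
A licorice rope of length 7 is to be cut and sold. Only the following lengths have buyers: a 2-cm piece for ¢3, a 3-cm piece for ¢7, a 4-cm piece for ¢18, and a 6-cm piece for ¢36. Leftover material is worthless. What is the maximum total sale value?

36

Let best[k] be the best obtainable value from length k. For each k, try every first piece i and keep the best of price[i] + best[k−i].
best[1] = 0
best[2] = 3
best[3] = 7
best[4] = 18
best[5] = 18
best[6] = 36
best[7] = 36
One optimal cutting: pieces 6 with 1 cm of scrap → ¢36.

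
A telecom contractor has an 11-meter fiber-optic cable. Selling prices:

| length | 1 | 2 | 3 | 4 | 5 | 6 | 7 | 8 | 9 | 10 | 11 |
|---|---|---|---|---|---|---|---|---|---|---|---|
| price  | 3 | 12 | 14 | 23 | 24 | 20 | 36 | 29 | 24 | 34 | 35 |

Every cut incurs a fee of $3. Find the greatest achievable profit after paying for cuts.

Build v[k] bottom-up: v[k] = max over allowed piece i of (p[i] + v[k−i]) − 3 per cut.
v[1] = 3
v[2] = max(3+3-3, 12+0) = 12
v[3] = max(3+12-3, 12+3-3, 14+0) = 14
v[4] = max(3+14-3, 12+12-3, 14+3-3, 23+0) = 23
v[5] = max(3+23-3, 12+14-3, 14+12-3, 23+3-3, 24+0) = 24
v[6] = max(3+24-3, 12+23-3, 14+14-3, 23+12-3, 24+3-3, 20+0) = 32
v[7] = max(3+32-3, 12+24-3, 14+23-3, …, 20+3-3, 36+0) = 36
v[8] = max(3+36-3, 12+32-3, 14+24-3, …, 36+3-3, 29+0) = 43
v[9] = max(3+43-3, 12+36-3, 14+32-3, …, 29+3-3, 24+0) = 45
v[10] = max(3+45-3, 12+43-3, 14+36-3, …, 24+3-3, 34+0) = 52
v[11] = max(3+52-3, 12+45-3, 14+43-3, …, 34+3-3, 35+0) = 56
One optimal plan: pieces 7 + 4 (1 cut) → $59 − $3 = $56.

56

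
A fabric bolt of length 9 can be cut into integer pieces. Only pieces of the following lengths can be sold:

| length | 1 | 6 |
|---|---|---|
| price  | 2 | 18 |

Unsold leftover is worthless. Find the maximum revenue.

24

Consider every possible first cut. r[k] is the best of p[i]+r[k−i] over all sellable i≤k.
r[1] = 2
r[2] = 4  (first piece 1, then r[1]=2)
r[3] = 6  (first piece 1, then r[2]=4)
r[4] = 8  (first piece 1, then r[3]=6)
r[5] = 10  (first piece 1, then r[4]=8)
r[6] = max(2+10, 18+0) = 18
r[7] = max(2+18, 18+2) = 20
r[8] = max(2+20, 18+4) = 22
r[9] = max(2+22, 18+6) = 24
One optimal cutting: 6 + 1 + 1 + 1 → $24.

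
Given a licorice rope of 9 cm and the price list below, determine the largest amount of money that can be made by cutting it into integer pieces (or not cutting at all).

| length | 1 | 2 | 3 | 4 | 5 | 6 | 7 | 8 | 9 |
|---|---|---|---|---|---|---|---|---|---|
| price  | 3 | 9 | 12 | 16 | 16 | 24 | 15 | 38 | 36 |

Build R[k] bottom-up: R[k] = max over allowed piece i of (p[i] + R[k−i]).
R[1] = 3
R[2] = 9
R[3] = 12  (first piece 1, then R[2]=9)
R[4] = 18  (first piece 2, then R[2]=9)
R[5] = 21  (first piece 1, then R[4]=18)
R[6] = 27  (first piece 2, then R[4]=18)
R[7] = 30  (first piece 1, then R[6]=27)
R[8] = 38
R[9] = 41  (first piece 1, then R[8]=38)
One optimal cutting: 8 + 1 → ¢38 + ¢3 = ¢41.

41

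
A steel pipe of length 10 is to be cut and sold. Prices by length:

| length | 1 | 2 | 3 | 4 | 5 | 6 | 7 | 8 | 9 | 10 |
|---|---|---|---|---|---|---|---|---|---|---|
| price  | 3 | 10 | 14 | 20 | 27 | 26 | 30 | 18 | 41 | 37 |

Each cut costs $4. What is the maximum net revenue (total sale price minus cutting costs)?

Consider every possible first cut. net[k] is the best of p[i]+net[k−i] over all sellable i≤k, charging 4 whenever i<k.
net[1] = 3
net[2] = 10
net[3] = 14
net[4] = 20
net[5] = 27
net[6] = 26  (first piece 1, then net[5]=27)
net[7] = 33  (first piece 2, then net[5]=27)
net[8] = 37  (first piece 3, then net[5]=27)
net[9] = 43  (first piece 4, then net[5]=27)
net[10] = 50  (first piece 5, then net[5]=27)
One optimal plan: pieces 5 + 5 (1 cut) → $54 − $4 = $50.

50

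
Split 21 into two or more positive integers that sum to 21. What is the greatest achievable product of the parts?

Let P[k] be the best product for length k (with at least one cut). For each first piece i, the rest contributes max(k−i, P[k−i]).
Small cases: P[2]=1, P[3]=2, P[4]=4, P[5]=6, P[6]=9, P[7]=12, P[8]=18, P[9]=27, P[10]=36, P[11]=54, P[12]=81, P[13]=108.
P[14] = 2×max(12,81) = 2×81 = 162
P[15] = 3×max(12,81) = 3×81 = 243
P[16] = 2×max(14,162) = 2×162 = 324
P[17] = 2×max(15,243) = 2×243 = 486
P[18] = 3×max(15,243) = 3×243 = 729
P[19] = 2×max(17,486) = 2×486 = 972
P[20] = 2×max(18,729) = 2×729 = 1458
P[21] = 3×max(18,729) = 3×729 = 2187
One optimal split: 3 + 3 + 3 + 3 + 3 + 3 + 3; product 3×3×3×3×3×3×3 = 2187.

2187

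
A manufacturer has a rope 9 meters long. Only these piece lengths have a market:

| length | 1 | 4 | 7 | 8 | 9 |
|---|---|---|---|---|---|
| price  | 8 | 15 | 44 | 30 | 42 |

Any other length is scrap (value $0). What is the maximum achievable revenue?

72

Build best[k] bottom-up: best[k] = max over allowed piece i of (p[i] + best[k−i]).
best[1] = 8
best[2] = 16  (first piece 1, then best[1]=8)
best[3] = 24  (first piece 1, then best[2]=16)
best[4] = 32  (first piece 1, then best[3]=24)
best[5] = 40  (first piece 1, then best[4]=32)
best[6] = 48  (first piece 1, then best[5]=40)
best[7] = 56  (first piece 1, then best[6]=48)
best[8] = 64  (first piece 1, then best[7]=56)
best[9] = 72  (first piece 1, then best[8]=64)
One optimal cutting: 1 + 1 + 1 + 1 + 1 + 1 + 1 + 1 + 1 → $72.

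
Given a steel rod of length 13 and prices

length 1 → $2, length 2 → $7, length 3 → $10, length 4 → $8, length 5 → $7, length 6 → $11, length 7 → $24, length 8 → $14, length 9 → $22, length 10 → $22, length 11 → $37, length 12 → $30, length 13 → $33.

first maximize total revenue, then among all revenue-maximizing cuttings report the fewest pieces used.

4

Consider every possible first cut. r[k] is the best of p[i]+r[k−i] over all sellable i≤k.
r[1] = 2
r[2] = max(2+2, 7+0) = 7
r[3] = max(2+7, 7+2, 10+0) = 10
r[4] = max(2+10, 7+7, 10+2, 8+0) = 14
r[5] = max(2+14, 7+10, 10+7, 8+2, 7+0) = 17
r[6] = max(2+17, 7+14, 10+10, 8+7, 7+2, 11+0) = 21
r[7] = max(2+21, 7+17, 10+14, …, 11+2, 24+0) = 24
r[8] = max(2+24, 7+21, 10+17, …, 24+2, 14+0) = 28
r[9] = max(2+28, 7+24, 10+21, …, 14+2, 22+0) = 31
r[10] = max(2+31, 7+28, 10+24, …, 22+2, 22+0) = 35
r[11] = max(2+35, 7+31, 10+28, …, 22+2, 37+0) = 38
r[12] = max(2+38, 7+35, 10+31, …, 37+2, 30+0) = 42
r[13] = max(2+42, 7+38, 10+35, …, 30+2, 33+0) = 45
Maximum revenue is $45.
Now minimize piece count subject to staying optimal: for each k, pieces[k] = 1 + min over i with p[i]+r[k−i]=r[k] of pieces[k−i].
pieces[10] = 5
pieces[11] = 3
pieces[12] = 6
pieces[13] = 4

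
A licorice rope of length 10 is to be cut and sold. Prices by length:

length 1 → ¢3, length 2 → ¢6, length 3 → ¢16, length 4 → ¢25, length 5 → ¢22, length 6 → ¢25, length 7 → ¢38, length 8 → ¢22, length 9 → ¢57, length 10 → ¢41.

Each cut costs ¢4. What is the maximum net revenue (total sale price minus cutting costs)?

56

Consider every possible first cut. r[k] is the best of p[i]+r[k−i] over all sellable i≤k, charging 4 whenever i<k.
r[1] = 3
r[2] = max(3+3-4, 6+0) = 6
r[3] = max(3+6-4, 6+3-4, 16+0) = 16
r[4] = max(3+16-4, 6+6-4, 16+3-4, 25+0) = 25
r[5] = max(3+25-4, 6+16-4, 16+6-4, 25+3-4, 22+0) = 24
r[6] = max(3+24-4, 6+25-4, 16+16-4, 25+6-4, 22+3-4, 25+0) = 28
r[7] = max(3+28-4, 6+24-4, 16+25-4, …, 25+3-4, 38+0) = 38
r[8] = max(3+38-4, 6+28-4, 16+24-4, …, 38+3-4, 22+0) = 46
r[9] = max(3+46-4, 6+38-4, 16+28-4, …, 22+3-4, 57+0) = 57
r[10] = max(3+57-4, 6+46-4, 16+38-4, …, 57+3-4, 41+0) = 56
One optimal plan: pieces 9 + 1 (1 cut) → ¢60 − ¢4 = ¢56.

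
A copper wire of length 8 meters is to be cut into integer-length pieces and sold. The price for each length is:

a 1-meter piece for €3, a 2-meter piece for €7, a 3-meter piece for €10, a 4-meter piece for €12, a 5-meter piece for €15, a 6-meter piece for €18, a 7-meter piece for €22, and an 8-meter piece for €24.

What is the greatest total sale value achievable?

Consider every possible first cut. R[k] is the best of p[i]+R[k−i] over all sellable i≤k.
R[1] = 3
R[2] = max(3+3, 7+0) = 7
R[3] = max(3+7, 7+3, 10+0) = 10
R[4] = max(3+10, 7+7, 10+3, 12+0) = 14
R[5] = max(3+14, 7+10, 10+7, 12+3, 15+0) = 17
R[6] = max(3+17, 7+14, 10+10, 12+7, 15+3, 18+0) = 21
R[7] = max(3+21, 7+17, 10+14, …, 18+3, 22+0) = 24
R[8] = max(3+24, 7+21, 10+17, …, 22+3, 24+0) = 28
One optimal cutting: 2 + 2 + 2 + 2 → €7 + €7 + €7 + €7 = €28.

28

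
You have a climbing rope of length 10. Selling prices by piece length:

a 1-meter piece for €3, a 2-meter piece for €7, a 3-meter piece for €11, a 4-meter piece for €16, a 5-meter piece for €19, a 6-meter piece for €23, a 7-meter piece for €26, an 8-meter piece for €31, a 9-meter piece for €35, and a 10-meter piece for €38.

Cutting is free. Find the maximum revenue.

Let best[k] be the best obtainable value from length k. For each k, try every first piece i and keep the best of price[i] + best[k−i].
best[1] = 3
best[2] = max(3+3, 7+0) = 7
best[3] = max(3+7, 7+3, 11+0) = 11
best[4] = max(3+11, 7+7, 11+3, 16+0) = 16
best[5] = max(3+16, 7+11, 11+7, 16+3, 19+0) = 19
best[6] = max(3+19, 7+16, 11+11, 16+7, 19+3, 23+0) = 23
best[7] = max(3+23, 7+19, 11+16, …, 23+3, 26+0) = 27
best[8] = max(3+27, 7+23, 11+19, …, 26+3, 31+0) = 32
best[9] = max(3+32, 7+27, 11+23, …, 31+3, 35+0) = 35
best[10] = max(3+35, 7+32, 11+27, …, 35+3, 38+0) = 39
One optimal cutting: 4 + 4 + 2 → €16 + €16 + €7 = €39.

39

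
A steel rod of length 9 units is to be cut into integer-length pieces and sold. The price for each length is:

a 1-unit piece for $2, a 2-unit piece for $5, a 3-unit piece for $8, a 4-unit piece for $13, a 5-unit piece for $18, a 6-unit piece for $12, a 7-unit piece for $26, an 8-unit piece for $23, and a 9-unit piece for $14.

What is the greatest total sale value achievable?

Consider every possible first cut. r[k] is the best of p[i]+r[k−i] over all sellable i≤k.
r[1] = 2
r[2] = max(2+2, 5+0) = 5
r[3] = max(2+5, 5+2, 8+0) = 8
r[4] = max(2+8, 5+5, 8+2, 13+0) = 13
r[5] = max(2+13, 5+8, 8+5, 13+2, 18+0) = 18
r[6] = max(2+18, 5+13, 8+8, 13+5, 18+2, 12+0) = 20
r[7] = max(2+20, 5+18, 8+13, …, 12+2, 26+0) = 26
r[8] = max(2+26, 5+20, 8+18, …, 26+2, 23+0) = 28
r[9] = max(2+28, 5+26, 8+20, …, 23+2, 14+0) = 31
One optimal cutting: 7 + 2 → $26 + $5 = $31.

31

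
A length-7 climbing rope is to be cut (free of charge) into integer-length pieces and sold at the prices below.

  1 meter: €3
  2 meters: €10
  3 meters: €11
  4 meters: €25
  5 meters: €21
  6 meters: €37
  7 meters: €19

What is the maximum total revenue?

40

Build best[k] bottom-up: best[k] = max over allowed piece i of (p[i] + best[k−i]).
best[1] = 3
best[2] = max(3+3, 10+0) = 10
best[3] = max(3+10, 10+3, 11+0) = 13
best[4] = max(3+13, 10+10, 11+3, 25+0) = 25
best[5] = max(3+25, 10+13, 11+10, 25+3, 21+0) = 28
best[6] = max(3+28, 10+25, 11+13, 25+10, 21+3, 37+0) = 37
best[7] = max(3+37, 10+28, 11+25, …, 37+3, 19+0) = 40
One optimal cutting: 6 + 1 → €37 + €3 = €40.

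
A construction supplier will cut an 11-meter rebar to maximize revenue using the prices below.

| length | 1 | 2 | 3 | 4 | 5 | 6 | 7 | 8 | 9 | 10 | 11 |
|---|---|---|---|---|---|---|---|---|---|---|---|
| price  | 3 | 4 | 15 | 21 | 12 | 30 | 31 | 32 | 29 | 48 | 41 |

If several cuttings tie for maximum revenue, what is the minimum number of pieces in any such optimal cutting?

3

Let r[k] be the best obtainable value from length k. For each k, try every first piece i and keep the best of price[i] + r[k−i].
r[1] = 3
r[2] = 6  (first piece 1, then r[1]=3)
r[3] = 15
r[4] = 21
r[5] = 24  (first piece 1, then r[4]=21)
r[6] = 30  (first piece 3, then r[3]=15)
r[7] = 36  (first piece 3, then r[4]=21)
r[8] = 42  (first piece 4, then r[4]=21)
r[9] = 45  (first piece 1, then r[8]=42)
r[10] = 51  (first piece 3, then r[7]=36)
r[11] = 57  (first piece 3, then r[8]=42)
Maximum revenue is ₹57.
Now minimize piece count subject to staying optimal: for each k, pieces[k] = 1 + min over i with p[i]+r[k−i]=r[k] of pieces[k−i].
pieces[8] = 2
pieces[9] = 2
pieces[10] = 2
pieces[11] = 3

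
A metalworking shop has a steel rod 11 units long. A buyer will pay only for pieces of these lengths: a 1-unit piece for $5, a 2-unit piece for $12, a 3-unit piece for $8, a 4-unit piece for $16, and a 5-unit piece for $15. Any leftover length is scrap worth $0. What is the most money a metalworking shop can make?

Consider every possible first cut. f[k] is the best of p[i]+f[k−i] over all sellable i≤k.
f[1] = 5
f[2] = max(5+5, 12+0) = 12
f[3] = max(5+12, 12+5, 8+0) = 17
f[4] = max(5+17, 12+12, 8+5, 16+0) = 24
f[5] = max(5+24, 12+17, 8+12, 16+5, 15+0) = 29
f[6] = max(5+29, 12+24, 8+17, 16+12, 15+5) = 36
f[7] = max(5+36, 12+29, 8+24, 16+17, 15+12) = 41
f[8] = max(5+41, 12+36, 8+29, 16+24, 15+17) = 48
f[9] = max(5+48, 12+41, 8+36, 16+29, 15+24) = 53
f[10] = max(5+53, 12+48, 8+41, 16+36, 15+29) = 60
f[11] = max(5+60, 12+53, 8+48, 16+41, 15+36) = 65
One optimal cutting: 2 + 2 + 2 + 2 + 2 + 1 → $65.

65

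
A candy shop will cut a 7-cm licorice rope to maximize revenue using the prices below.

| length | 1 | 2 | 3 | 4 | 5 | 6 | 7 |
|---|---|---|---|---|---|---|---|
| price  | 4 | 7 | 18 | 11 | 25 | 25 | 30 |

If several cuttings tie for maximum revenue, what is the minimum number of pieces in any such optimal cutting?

3

Let r[k] be the best obtainable value from length k. For each k, try every first piece i and keep the best of price[i] + r[k−i].
r[1] = 4
r[2] = max(4+4, 7+0) = 8
r[3] = max(4+8, 7+4, 18+0) = 18
r[4] = max(4+18, 7+8, 18+4, 11+0) = 22
r[5] = max(4+22, 7+18, 18+8, 11+4, 25+0) = 26
r[6] = max(4+26, 7+22, 18+18, 11+8, 25+4, 25+0) = 36
r[7] = max(4+36, 7+26, 18+22, …, 25+4, 30+0) = 40
Maximum revenue is ¢40.
Now minimize piece count subject to staying optimal: for each k, pieces[k] = 1 + min over i with p[i]+r[k−i]=r[k] of pieces[k−i].
pieces[4] = 2
pieces[5] = 3
pieces[6] = 2
pieces[7] = 3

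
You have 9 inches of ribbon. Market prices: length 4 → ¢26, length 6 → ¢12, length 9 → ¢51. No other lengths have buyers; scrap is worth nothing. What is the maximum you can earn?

Let best[k] be the best obtainable value from length k. For each k, try every first piece i and keep the best of price[i] + best[k−i].
best[1] = 0
best[2] = 0
best[3] = 0
best[4] = 26
best[5] = 26
best[6] = max(26+0, 12+0) = 26
best[7] = max(26+0, 12+0) = 26
best[8] = max(26+26, 12+0) = 52
best[9] = max(26+26, 12+0, 51+0) = 52
One optimal cutting: pieces 4 + 4 with 1 inch of scrap → ¢52.

52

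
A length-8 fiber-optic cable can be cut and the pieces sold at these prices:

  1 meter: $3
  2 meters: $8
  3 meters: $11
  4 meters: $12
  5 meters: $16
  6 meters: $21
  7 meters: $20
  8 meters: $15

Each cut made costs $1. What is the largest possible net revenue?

Let net[k] be the best obtainable value from length k. For each k, try every first piece i and keep the best of price[i] + net[k−i] minus the 1 cut fee when i<k.
net[1] = 3
net[2] = max(3+3-1, 8+0) = 8
net[3] = max(3+8-1, 8+3-1, 11+0) = 11
net[4] = max(3+11-1, 8+8-1, 11+3-1, 12+0) = 15
net[5] = max(3+15-1, 8+11-1, 11+8-1, 12+3-1, 16+0) = 18
net[6] = max(3+18-1, 8+15-1, 11+11-1, 12+8-1, 16+3-1, 21+0) = 22
net[7] = max(3+22-1, 8+18-1, 11+15-1, …, 21+3-1, 20+0) = 25
net[8] = max(3+25-1, 8+22-1, 11+18-1, …, 20+3-1, 15+0) = 29
One optimal plan: pieces 2 + 2 + 2 + 2 (3 cuts) → $32 − $3 = $29.

29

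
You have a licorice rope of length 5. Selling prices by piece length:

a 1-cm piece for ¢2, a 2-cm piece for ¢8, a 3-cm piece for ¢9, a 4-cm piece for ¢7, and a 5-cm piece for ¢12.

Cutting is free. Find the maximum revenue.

18

Let R[k] be the best obtainable value from length k. For each k, try every first piece i and keep the best of price[i] + R[k−i].
R[1] = 2
R[2] = max(2+2, 8+0) = 8
R[3] = max(2+8, 8+2, 9+0) = 10
R[4] = max(2+10, 8+8, 9+2, 7+0) = 16
R[5] = max(2+16, 8+10, 9+8, 7+2, 12+0) = 18
One optimal cutting: 2 + 2 + 1 → ¢8 + ¢8 + ¢2 = ¢18.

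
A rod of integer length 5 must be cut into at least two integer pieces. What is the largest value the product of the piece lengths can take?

Let f[k] be the best product for length k (with at least one cut). For each first piece i, the rest contributes max(k−i, f[k−i]).
f[2] = 1·max(1,0) = 1·1 = 1
f[3] = 1·max(2,1) = 1·2 = 2
f[4] = 2·max(2,1) = 2·2 = 4
f[5] = 2·max(3,2) = 2·3 = 6
One optimal split: 3 + 2; product 3·2 = 6.

6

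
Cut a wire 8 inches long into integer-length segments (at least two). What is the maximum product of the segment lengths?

Define prod[k] = max over 1≤i<k of i · max(k−i, prod[k−i]); the inner max lets the remainder stay uncut if that's better.
prod[2] = 1·max(1,0) = 1·1 = 1
prod[3] = max(1·2, 2·1) = 2
prod[4] = max(1·3, 2·2, 3·1) = 4
prod[5] = max(1·4, 2·3, 3·2, 4·1) = 6
prod[6] = max(1·6, 2·4, 3·3, 4·2, 5·1) = 9
prod[7] = max(1·9, 2·6, 3·4, 4·3, 5·2, 6·1) = 12
prod[8] = max(1·12, 2·9, 3·6, …, 6·2, 7·1) = 18
One optimal split: 3 + 3 + 2; product 3·3·2 = 18.

18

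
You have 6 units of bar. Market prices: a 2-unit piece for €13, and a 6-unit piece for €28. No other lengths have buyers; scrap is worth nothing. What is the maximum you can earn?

Let best[k] be the best obtainable value from length k. For each k, try every first piece i and keep the best of price[i] + best[k−i].
best[1] = 0
best[2] = 13
best[3] = 13
best[4] = 26  (first piece 2, then best[2]=13)
best[5] = 26
best[6] = max(13+26, 28+0) = 39
One optimal cutting: 2 + 2 + 2 → €39.

39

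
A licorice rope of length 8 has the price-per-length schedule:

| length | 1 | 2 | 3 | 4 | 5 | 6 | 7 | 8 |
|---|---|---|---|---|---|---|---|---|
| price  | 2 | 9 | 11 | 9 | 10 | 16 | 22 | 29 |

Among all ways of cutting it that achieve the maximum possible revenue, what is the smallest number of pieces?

4

Build r[k] bottom-up: r[k] = max over allowed piece i of (p[i] + r[k−i]).
r[1] = 2
r[2] = max(2+2, 9+0) = 9
r[3] = max(2+9, 9+2, 11+0) = 11
r[4] = max(2+11, 9+9, 11+2, 9+0) = 18
r[5] = max(2+18, 9+11, 11+9, 9+2, 10+0) = 20
r[6] = max(2+20, 9+18, 11+11, 9+9, 10+2, 16+0) = 27
r[7] = max(2+27, 9+20, 11+18, …, 16+2, 22+0) = 29
r[8] = max(2+29, 9+27, 11+20, …, 22+2, 29+0) = 36
Maximum revenue is ¢36.
Now minimize piece count subject to staying optimal: for each k, pieces[k] = 1 + min over i with p[i]+r[k−i]=r[k] of pieces[k−i].
pieces[5] = 2
pieces[6] = 3
pieces[7] = 3
pieces[8] = 4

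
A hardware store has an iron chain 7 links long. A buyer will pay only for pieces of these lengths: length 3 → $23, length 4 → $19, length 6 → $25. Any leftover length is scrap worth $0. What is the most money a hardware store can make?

46

Let best[k] be the best obtainable value from length k. For each k, try every first piece i and keep the best of price[i] + best[k−i].
best[1] = 0
best[2] = 0
best[3] = 23
best[4] = max(23+0, 19+0) = 23
best[5] = max(23+0, 19+0) = 23
best[6] = max(23+23, 19+0, 25+0) = 46
best[7] = max(23+23, 19+23, 25+0) = 46
One optimal cutting: pieces 3 + 3 with 1 link of scrap → $46.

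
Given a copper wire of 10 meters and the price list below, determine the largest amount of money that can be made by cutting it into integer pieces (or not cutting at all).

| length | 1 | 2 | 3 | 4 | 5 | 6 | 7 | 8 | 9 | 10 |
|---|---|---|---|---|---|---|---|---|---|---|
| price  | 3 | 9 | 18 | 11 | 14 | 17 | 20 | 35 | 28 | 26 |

57

Build r[k] bottom-up: r[k] = max over allowed piece i of (p[i] + r[k−i]).
r[1] = 3
r[2] = max(3+3, 9+0) = 9
r[3] = max(3+9, 9+3, 18+0) = 18
r[4] = max(3+18, 9+9, 18+3, 11+0) = 21
r[5] = max(3+21, 9+18, 18+9, 11+3, 14+0) = 27
r[6] = max(3+27, 9+21, 18+18, 11+9, 14+3, 17+0) = 36
r[7] = max(3+36, 9+27, 18+21, …, 17+3, 20+0) = 39
r[8] = max(3+39, 9+36, 18+27, …, 20+3, 35+0) = 45
r[9] = max(3+45, 9+39, 18+36, …, 35+3, 28+0) = 54
r[10] = max(3+54, 9+45, 18+39, …, 28+3, 26+0) = 57
One optimal cutting: 3 + 3 + 3 + 1 → €18 + €18 + €18 + €3 = €57.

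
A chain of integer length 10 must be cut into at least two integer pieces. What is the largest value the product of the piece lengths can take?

Define f[k] = max over 1≤i<k of i · max(k−i, f[k−i]); the inner max lets the remainder stay uncut if that's better.
f[2] = 1×max(1,0) = 1×1 = 1
f[3] = 1×max(2,1) = 1×2 = 2
f[4] = 2×max(2,1) = 2×2 = 4
f[5] = 2×max(3,2) = 2×3 = 6
f[6] = 3×max(3,2) = 3×3 = 9
f[7] = 2×max(5,6) = 2×6 = 12
f[8] = 2×max(6,9) = 2×9 = 18
f[9] = 3×max(6,9) = 3×9 = 27
f[10] = 2×max(8,18) = 2×18 = 36
One optimal split: 3 + 3 + 2 + 2; product 3×3×2×2 = 36.

36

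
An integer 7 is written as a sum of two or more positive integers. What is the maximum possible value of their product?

Let P[k] be the best product for length k (with at least one cut). For each first piece i, the rest contributes max(k−i, P[k−i]).
P[2] = 1*max(1,0) = 1*1 = 1
P[3] = max(1*2, 2*1) = 2
P[4] = max(1*3, 2*2, 3*1) = 4
P[5] = max(1*4, 2*3, 3*2, 4*1) = 6
P[6] = max(1*6, 2*4, 3*3, 4*2, 5*1) = 9
P[7] = max(1*9, 2*6, 3*4, 4*3, 5*2, 6*1) = 12
One optimal split: 3 + 2 + 2; product 3*2*2 = 12.

12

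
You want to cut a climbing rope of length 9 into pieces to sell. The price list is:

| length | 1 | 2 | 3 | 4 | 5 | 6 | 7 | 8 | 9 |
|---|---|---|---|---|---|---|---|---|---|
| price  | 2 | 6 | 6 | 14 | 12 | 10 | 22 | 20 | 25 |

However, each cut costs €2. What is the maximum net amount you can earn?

Build net[k] bottom-up: net[k] = max over allowed piece i of (p[i] + net[k−i]) − 2 per cut.
net[1] = 2
net[2] = 6
net[3] = 6  (first piece 1, then net[2]=6)
net[4] = 14
net[5] = 14  (first piece 1, then net[4]=14)
net[6] = 18  (first piece 2, then net[4]=14)
net[7] = 22
net[8] = 26  (first piece 4, then net[4]=14)
net[9] = 26  (first piece 1, then net[8]=26)
One optimal plan: pieces 4 + 4 + 1 (2 cuts) → €30 − €4 = €26.

26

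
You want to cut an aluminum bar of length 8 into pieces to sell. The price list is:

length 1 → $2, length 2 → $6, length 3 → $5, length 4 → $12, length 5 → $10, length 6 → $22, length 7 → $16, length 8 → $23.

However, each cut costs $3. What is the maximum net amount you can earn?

Consider every possible first cut. net[k] is the best of p[i]+net[k−i] over all sellable i≤k, charging 3 whenever i<k.
net[1] = 2
net[2] = 6
net[3] = 5  (first piece 1, then net[2]=6)
net[4] = 12
net[5] = 11  (first piece 1, then net[4]=12)
net[6] = 22
net[7] = 21  (first piece 1, then net[6]=22)
net[8] = 25  (first piece 2, then net[6]=22)
One optimal plan: pieces 6 + 2 (1 cut) → $28 − $3 = $25.

25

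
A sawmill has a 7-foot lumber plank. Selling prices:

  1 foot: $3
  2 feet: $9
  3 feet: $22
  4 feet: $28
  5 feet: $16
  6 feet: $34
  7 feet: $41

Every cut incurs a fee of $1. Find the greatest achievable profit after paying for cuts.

Consider every possible first cut. net[k] is the best of p[i]+net[k−i] over all sellable i≤k, charging 1 whenever i<k.
net[1] = 3
net[2] = 9
net[3] = 22
net[4] = 28
net[5] = 30  (first piece 1, then net[4]=28)
net[6] = 43  (first piece 3, then net[3]=22)
net[7] = 49  (first piece 3, then net[4]=28)
One optimal plan: pieces 4 + 3 (1 cut) → $50 − $1 = $49.

49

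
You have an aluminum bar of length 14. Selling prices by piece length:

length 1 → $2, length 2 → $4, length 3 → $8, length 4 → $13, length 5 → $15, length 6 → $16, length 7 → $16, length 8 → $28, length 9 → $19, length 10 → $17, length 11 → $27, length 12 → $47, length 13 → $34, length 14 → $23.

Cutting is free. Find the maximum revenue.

Let v[k] be the best obtainable value from length k. For each k, try every first piece i and keep the best of price[i] + v[k−i].
v[1] = 2
v[2] = 4  (first piece 1, then v[1]=2)
v[3] = 8
v[4] = 13
v[5] = 15  (first piece 1, then v[4]=13)
v[6] = 17  (first piece 1, then v[5]=15)
v[7] = 21  (first piece 3, then v[4]=13)
v[8] = 28
v[9] = 30  (first piece 1, then v[8]=28)
v[10] = 32  (first piece 1, then v[9]=30)
v[11] = 36  (first piece 3, then v[8]=28)
v[12] = 47
v[13] = 49  (first piece 1, then v[12]=47)
v[14] = 51  (first piece 1, then v[13]=49)
One optimal cutting: 12 + 1 + 1 → $47 + $2 + $2 = $51.

51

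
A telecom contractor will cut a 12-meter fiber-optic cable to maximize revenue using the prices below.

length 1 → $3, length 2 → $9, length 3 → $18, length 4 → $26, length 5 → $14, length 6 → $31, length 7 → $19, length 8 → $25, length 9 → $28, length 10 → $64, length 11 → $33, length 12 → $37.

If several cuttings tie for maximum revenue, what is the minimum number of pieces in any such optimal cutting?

3

Consider every possible first cut. r[k] is the best of p[i]+r[k−i] over all sellable i≤k.
r[1] = 3
r[2] = max(3+3, 9+0) = 9
r[3] = max(3+9, 9+3, 18+0) = 18
r[4] = max(3+18, 9+9, 18+3, 26+0) = 26
r[5] = max(3+26, 9+18, 18+9, 26+3, 14+0) = 29
r[6] = max(3+29, 9+26, 18+18, 26+9, 14+3, 31+0) = 36
r[7] = max(3+36, 9+29, 18+26, …, 31+3, 19+0) = 44
r[8] = max(3+44, 9+36, 18+29, …, 19+3, 25+0) = 52
r[9] = max(3+52, 9+44, 18+36, …, 25+3, 28+0) = 55
r[10] = max(3+55, 9+52, 18+44, …, 28+3, 64+0) = 64
r[11] = max(3+64, 9+55, 18+52, …, 64+3, 33+0) = 70
r[12] = max(3+70, 9+64, 18+55, …, 33+3, 37+0) = 78
Maximum revenue is $78.
Now minimize piece count subject to staying optimal: for each k, pieces[k] = 1 + min over i with p[i]+r[k−i]=r[k] of pieces[k−i].
pieces[9] = 3
pieces[10] = 1
pieces[11] = 3
pieces[12] = 3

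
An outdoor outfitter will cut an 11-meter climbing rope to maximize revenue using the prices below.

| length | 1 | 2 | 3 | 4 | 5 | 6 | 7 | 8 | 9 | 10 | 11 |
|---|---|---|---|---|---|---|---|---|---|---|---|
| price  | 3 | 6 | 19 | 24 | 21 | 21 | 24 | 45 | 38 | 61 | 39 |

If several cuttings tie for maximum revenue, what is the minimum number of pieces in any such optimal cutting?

Consider every possible first cut. r[k] is the best of p[i]+r[k−i] over all sellable i≤k.
r[1] = 3
r[2] = max(3+3, 6+0) = 6
r[3] = max(3+6, 6+3, 19+0) = 19
r[4] = max(3+19, 6+6, 19+3, 24+0) = 24
r[5] = max(3+24, 6+19, 19+6, 24+3, 21+0) = 27
r[6] = max(3+27, 6+24, 19+19, 24+6, 21+3, 21+0) = 38
r[7] = max(3+38, 6+27, 19+24, …, 21+3, 24+0) = 43
r[8] = max(3+43, 6+38, 19+27, …, 24+3, 45+0) = 48
r[9] = max(3+48, 6+43, 19+38, …, 45+3, 38+0) = 57
r[10] = max(3+57, 6+48, 19+43, …, 38+3, 61+0) = 62
r[11] = max(3+62, 6+57, 19+48, …, 61+3, 39+0) = 67
Maximum revenue is €67.
Now minimize piece count subject to staying optimal: for each k, pieces[k] = 1 + min over i with p[i]+r[k−i]=r[k] of pieces[k−i].
pieces[8] = 2
pieces[9] = 3
pieces[10] = 3
pieces[11] = 3

3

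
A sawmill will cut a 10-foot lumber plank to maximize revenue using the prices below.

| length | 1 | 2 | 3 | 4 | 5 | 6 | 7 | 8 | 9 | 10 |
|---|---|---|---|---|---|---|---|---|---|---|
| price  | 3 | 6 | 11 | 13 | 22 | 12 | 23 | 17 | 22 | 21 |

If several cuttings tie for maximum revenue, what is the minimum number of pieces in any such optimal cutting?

Let r[k] be the best obtainable value from length k. For each k, try every first piece i and keep the best of price[i] + r[k−i].
r[1] = 3
r[2] = 6  (first piece 1, then r[1]=3)
r[3] = 11
r[4] = 14  (first piece 1, then r[3]=11)
r[5] = 22
r[6] = 25  (first piece 1, then r[5]=22)
r[7] = 28  (first piece 1, then r[6]=25)
r[8] = 33  (first piece 3, then r[5]=22)
r[9] = 36  (first piece 1, then r[8]=33)
r[10] = 44  (first piece 5, then r[5]=22)
Maximum revenue is $44.
Now minimize piece count subject to staying optimal: for each k, pieces[k] = 1 + min over i with p[i]+r[k−i]=r[k] of pieces[k−i].
pieces[7] = 2
pieces[8] = 2
pieces[9] = 3
pieces[10] = 2

2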